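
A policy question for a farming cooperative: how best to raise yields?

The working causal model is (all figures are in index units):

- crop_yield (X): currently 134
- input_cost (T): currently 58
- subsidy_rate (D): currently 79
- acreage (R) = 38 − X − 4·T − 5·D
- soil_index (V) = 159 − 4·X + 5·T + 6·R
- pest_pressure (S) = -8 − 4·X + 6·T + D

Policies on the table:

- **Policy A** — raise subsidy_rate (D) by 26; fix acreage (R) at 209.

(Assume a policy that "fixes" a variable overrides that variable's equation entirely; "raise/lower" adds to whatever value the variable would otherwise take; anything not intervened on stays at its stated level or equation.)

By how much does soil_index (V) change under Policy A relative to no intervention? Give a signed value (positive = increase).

Baseline:
  X = 134
  T = 58
  D = 79
  R = 38 − 134 − 4·58 − 5·79 = -723
  V = 159 − 4·134 + 5·58 + 6·(-723) = -4425
Policy A (D + 26, R := 209):
  X = 134
  T = 58
  D = 79 + 26 = 105
  R = 209
  V = 159 − 4·134 + 5·58 + 6·209 = 1167
Change in V: 1167 − (-4425) = 5592

5592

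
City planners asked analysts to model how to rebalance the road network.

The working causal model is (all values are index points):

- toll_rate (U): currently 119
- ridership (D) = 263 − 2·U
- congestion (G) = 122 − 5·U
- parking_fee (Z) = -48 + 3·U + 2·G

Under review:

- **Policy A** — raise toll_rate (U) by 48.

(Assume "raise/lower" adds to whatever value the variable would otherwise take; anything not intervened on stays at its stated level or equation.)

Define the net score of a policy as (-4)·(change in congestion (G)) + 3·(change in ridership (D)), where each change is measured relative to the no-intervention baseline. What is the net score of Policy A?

672

Baseline:
  U = 119
  D = 263 − 2·119 = 25
  G = 122 − 5·119 = -473
Policy A (U + 48):
  U = 119 + 48 = 167
  D = 263 − 2·167 = -71
  G = 122 − 5·167 = -713
ΔG = -713 − (-473) = -240; ΔD = -71 − 25 = -96
Score = (-4)·(-240) + 3·(-96) = 672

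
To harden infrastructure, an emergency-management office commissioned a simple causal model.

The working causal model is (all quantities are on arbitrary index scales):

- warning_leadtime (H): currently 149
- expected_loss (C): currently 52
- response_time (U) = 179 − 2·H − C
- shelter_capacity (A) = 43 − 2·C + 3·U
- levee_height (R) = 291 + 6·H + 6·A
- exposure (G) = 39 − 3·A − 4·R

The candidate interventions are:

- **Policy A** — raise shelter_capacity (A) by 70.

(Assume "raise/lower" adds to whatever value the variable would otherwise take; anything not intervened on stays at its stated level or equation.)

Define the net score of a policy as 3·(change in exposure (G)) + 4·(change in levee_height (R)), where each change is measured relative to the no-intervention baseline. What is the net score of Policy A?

-3990

Baseline:
  H = 149
  C = 52
  U = 179 − 2·149 − 52 = -171
  A = 43 − 2·52 + 3·(-171) = -574
  R = 291 + 6·149 + 6·(-574) = -2259
  G = 39 − 3·(-574) − 4·(-2259) = 10797
Policy A (A + 70):
  H = 149
  C = 52
  U = 179 − 2·149 − 52 = -171
  A = 43 − 2·52 + 3·(-171) (+70 from intervention) = -504
  R = 291 + 6·149 + 6·(-504) = -1839
  G = 39 − 3·(-504) − 4·(-1839) = 8907
ΔG = 8907 − 10797 = -1890; ΔR = -1839 − (-2259) = 420
Score = 3·(-1890) + 4·420 = -3990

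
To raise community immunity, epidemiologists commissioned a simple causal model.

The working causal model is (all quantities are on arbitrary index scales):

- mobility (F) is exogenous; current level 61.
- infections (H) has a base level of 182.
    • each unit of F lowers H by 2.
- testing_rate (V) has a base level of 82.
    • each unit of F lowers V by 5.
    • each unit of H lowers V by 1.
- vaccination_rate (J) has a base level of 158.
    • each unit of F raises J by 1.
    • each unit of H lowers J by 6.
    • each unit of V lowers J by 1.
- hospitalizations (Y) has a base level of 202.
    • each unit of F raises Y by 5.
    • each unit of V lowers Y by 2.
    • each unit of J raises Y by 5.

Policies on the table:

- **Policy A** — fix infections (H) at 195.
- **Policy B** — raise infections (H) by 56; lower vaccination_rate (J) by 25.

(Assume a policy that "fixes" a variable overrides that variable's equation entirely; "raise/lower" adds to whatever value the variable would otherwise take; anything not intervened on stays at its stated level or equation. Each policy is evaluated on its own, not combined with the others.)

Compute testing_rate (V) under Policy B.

Policy B (H + 56, J − 25):
  F = 61
  H = 182 − 2·61 (+56 from intervention) = 116
  V = 82 − 5·61 − 116 = -339

-339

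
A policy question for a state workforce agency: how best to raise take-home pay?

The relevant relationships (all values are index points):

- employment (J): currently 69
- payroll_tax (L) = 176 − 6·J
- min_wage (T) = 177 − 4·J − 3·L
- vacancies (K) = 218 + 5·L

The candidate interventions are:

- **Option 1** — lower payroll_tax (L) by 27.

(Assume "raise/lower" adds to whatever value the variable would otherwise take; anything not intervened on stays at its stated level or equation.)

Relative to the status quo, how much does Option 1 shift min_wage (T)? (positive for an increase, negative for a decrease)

81

Baseline:
  J = 69
  L = 176 − 6·69 = -238
  T = 177 − 4·69 − 3·(-238) = 615
Option 1 (L − 27):
  J = 69
  L = 176 − 6·69 (−27 from intervention) = -265
  T = 177 − 4·69 − 3·(-265) = 696
Change in T: 696 − 615 = 81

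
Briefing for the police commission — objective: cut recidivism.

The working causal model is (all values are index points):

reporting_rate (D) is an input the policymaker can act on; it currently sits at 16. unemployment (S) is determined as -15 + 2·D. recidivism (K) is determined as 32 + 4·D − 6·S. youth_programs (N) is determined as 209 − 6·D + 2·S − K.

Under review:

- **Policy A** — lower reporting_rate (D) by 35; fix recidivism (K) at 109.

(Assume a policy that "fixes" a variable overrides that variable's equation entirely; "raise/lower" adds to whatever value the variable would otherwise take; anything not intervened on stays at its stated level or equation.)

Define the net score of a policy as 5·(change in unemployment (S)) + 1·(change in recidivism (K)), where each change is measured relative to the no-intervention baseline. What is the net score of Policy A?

-235

Baseline:
  D = 16
  S = -15 + 2·16 = 17
  K = 32 + 4·16 − 6·17 = -6
Policy A (D − 35, K := 109):
  D = 16 − 35 = -19
  S = -15 + 2·(-19) = -53
  K = 109
ΔS = -53 − 17 = -70; ΔK = 109 − (-6) = 115
Score = 5·(-70) + 1·115 = -235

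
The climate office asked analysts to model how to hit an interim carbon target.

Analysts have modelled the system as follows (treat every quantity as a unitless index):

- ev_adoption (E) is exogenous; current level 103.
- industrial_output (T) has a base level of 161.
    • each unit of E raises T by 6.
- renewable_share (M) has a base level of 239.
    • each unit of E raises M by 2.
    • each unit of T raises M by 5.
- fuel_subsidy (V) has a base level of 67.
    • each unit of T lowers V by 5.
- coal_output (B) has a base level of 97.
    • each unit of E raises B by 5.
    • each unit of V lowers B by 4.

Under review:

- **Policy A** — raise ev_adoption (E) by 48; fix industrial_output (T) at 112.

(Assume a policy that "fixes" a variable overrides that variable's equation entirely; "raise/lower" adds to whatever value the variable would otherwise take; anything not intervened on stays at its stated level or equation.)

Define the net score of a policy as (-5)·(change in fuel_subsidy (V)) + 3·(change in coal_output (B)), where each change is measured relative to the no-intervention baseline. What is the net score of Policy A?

Baseline:
  E = 103
  T = 161 + 6·103 = 779
  V = 67 − 5·779 = -3828
  B = 97 + 5·103 − 4·(-3828) = 15924
Policy A (E + 48, T := 112):
  E = 103 + 48 = 151
  T = 112
  V = 67 − 5·112 = -493
  B = 97 + 5·151 − 4·(-493) = 2824
ΔV = -493 − (-3828) = 3335; ΔB = 2824 − 15924 = -13100
Score = (-5)·3335 + 3·(-13100) = -55975

-55975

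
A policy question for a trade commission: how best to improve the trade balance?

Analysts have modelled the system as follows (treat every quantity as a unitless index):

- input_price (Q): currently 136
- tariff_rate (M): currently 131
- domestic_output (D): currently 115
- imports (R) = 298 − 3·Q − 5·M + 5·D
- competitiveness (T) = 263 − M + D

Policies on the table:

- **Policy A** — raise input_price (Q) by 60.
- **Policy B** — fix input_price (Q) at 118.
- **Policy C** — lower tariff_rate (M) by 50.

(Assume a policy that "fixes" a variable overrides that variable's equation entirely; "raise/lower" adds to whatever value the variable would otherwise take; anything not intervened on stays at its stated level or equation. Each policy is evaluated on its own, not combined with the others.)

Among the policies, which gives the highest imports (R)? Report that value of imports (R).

60

Policy A (Q + 60):
  Q = 136 + 60 = 196
  M = 131
  D = 115
  R = 298 − 3·196 − 5·131 + 5·115 = -370
Policy B (Q := 118):
  Q = 118
  M = 131
  D = 115
  R = 298 − 3·118 − 5·131 + 5·115 = -136
Policy C (M − 50):
  Q = 136
  M = 131 − 50 = 81
  D = 115
  R = 298 − 3·136 − 5·81 + 5·115 = 60
Comparing — Policy A: R=-370, Policy B: R=-136, Policy C: R=60. Highest is 60 (Policy C).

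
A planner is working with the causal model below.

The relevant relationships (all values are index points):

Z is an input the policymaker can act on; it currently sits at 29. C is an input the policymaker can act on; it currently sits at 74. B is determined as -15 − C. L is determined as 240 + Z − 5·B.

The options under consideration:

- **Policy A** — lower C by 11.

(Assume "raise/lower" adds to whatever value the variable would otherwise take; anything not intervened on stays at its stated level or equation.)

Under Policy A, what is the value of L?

659

Policy A (C − 11):
  Z = 29
  C = 74 − 11 = 63
  B = -15 − 63 = -78
  L = 240 + 29 − 5·(-78) = 659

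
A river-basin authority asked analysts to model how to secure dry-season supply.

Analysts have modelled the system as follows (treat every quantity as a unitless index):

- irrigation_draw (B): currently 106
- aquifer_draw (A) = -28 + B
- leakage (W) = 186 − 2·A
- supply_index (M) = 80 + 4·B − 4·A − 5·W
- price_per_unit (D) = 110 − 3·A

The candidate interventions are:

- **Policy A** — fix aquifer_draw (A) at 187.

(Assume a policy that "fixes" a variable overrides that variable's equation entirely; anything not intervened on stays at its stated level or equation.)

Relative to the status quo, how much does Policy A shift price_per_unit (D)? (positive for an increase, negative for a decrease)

-327

Baseline:
  B = 106
  A = -28 + 106 = 78
  D = 110 − 3·78 = -124
Policy A (A := 187):
  B = 106
  A = 187
  D = 110 − 3·187 = -451
Change in D: -451 − (-124) = -327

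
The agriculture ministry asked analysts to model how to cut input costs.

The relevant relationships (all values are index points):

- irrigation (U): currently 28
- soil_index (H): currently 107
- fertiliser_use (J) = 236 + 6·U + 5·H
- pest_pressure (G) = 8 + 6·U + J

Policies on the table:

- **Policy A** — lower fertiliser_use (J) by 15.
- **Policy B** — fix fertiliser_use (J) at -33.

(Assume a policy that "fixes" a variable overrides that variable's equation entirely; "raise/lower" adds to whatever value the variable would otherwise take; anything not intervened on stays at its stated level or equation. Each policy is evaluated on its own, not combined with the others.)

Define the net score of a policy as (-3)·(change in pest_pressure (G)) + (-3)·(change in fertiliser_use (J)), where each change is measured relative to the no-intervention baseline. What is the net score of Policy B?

Baseline:
  U = 28
  H = 107
  J = 236 + 6·28 + 5·107 = 939
  G = 8 + 6·28 + 939 = 1115
Policy B (J := -33):
  U = 28
  H = 107
  J = -33
  G = 8 + 6·28 + (-33) = 143
ΔG = 143 − 1115 = -972; ΔJ = -33 − 939 = -972
Score = (-3)·(-972) + (-3)·(-972) = 5832

5832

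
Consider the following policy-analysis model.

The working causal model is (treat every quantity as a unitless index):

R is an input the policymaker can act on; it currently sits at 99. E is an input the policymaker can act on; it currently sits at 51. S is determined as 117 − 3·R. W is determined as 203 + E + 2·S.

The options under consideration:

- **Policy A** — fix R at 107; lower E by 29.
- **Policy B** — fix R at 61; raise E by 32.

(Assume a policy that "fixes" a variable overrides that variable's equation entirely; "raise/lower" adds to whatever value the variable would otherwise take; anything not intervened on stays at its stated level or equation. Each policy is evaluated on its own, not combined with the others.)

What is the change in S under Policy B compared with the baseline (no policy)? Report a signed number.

114

Baseline:
  R = 99
  S = 117 − 3·99 = -180
Policy B (R := 61, E + 32):
  R = 61
  S = 117 − 3·61 = -66
Change in S: -66 − (-180) = 114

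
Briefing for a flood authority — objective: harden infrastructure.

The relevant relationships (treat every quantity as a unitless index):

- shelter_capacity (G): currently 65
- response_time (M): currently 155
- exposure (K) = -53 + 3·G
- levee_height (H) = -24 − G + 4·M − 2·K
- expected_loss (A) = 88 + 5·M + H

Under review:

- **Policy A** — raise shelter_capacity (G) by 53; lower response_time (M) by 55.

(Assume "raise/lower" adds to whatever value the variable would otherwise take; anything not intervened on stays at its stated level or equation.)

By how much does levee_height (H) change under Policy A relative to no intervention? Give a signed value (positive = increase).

Baseline:
  G = 65
  M = 155
  K = -53 + 3·65 = 142
  H = -24 − 65 + 4·155 − 2·142 = 247
Policy A (G + 53, M − 55):
  G = 65 + 53 = 118
  M = 155 − 55 = 100
  K = -53 + 3·118 = 301
  H = -24 − 118 + 4·100 − 2·301 = -344
Change in H: -344 − 247 = -591

-591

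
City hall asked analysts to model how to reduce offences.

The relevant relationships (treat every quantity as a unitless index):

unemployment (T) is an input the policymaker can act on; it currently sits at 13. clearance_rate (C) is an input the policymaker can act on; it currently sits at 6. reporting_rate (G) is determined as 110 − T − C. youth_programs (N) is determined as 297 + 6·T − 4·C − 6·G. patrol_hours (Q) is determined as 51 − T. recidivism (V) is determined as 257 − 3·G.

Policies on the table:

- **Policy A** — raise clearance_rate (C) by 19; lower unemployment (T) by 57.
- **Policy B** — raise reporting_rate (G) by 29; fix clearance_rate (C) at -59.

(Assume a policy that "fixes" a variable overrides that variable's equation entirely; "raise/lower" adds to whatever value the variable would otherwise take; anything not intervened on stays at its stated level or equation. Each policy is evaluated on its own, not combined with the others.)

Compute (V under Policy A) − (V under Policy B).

Policy A (C + 19, T − 57):
  T = 13 − 57 = -44
  C = 6 + 19 = 25
  G = 110 − (-44) − 25 = 129
  V = 257 − 3·129 = -130
Policy B (G + 29, C := -59):
  T = 13
  C = -59
  G = 110 − 13 − (-59) (+29 from intervention) = 185
  V = 257 − 3·185 = -298
V: -130 − (-298) = 168

168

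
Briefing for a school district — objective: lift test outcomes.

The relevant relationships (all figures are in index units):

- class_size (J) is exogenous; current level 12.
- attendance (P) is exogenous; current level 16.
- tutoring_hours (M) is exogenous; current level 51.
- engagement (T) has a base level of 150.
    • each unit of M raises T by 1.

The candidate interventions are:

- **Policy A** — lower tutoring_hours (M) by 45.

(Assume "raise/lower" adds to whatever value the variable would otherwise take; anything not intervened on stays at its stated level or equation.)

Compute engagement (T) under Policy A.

156

Policy A (M − 45):
  M = 51 − 45 = 6
  T = 150 + 6 = 156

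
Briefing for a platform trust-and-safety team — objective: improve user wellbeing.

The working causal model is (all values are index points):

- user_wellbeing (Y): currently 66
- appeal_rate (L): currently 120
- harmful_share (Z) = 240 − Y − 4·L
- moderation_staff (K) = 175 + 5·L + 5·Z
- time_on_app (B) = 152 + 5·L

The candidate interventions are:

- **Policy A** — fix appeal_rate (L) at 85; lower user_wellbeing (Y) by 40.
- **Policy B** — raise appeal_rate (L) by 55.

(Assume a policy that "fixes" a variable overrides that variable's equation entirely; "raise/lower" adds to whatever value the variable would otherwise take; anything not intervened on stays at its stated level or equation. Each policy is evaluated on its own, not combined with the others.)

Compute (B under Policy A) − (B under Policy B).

Policy A (L := 85, Y − 40):
  L = 85
  B = 152 + 5·85 = 577
Policy B (L + 55):
  L = 120 + 55 = 175
  B = 152 + 5·175 = 1027
B: 577 − 1027 = -450

-450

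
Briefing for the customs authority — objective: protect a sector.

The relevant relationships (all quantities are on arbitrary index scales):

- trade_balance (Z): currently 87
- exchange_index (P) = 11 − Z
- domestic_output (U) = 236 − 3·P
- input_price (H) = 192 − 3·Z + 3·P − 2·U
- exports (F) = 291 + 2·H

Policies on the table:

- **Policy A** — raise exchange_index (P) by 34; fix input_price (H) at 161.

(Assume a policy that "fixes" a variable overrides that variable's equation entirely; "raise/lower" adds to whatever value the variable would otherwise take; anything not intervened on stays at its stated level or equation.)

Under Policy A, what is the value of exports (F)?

613

Policy A (P + 34, H := 161):
  Z = 87
  P = 11 − 87 (+34 from intervention) = -42
  U = 236 − 3·(-42) = 362
  H = 161
  F = 291 + 2·161 = 613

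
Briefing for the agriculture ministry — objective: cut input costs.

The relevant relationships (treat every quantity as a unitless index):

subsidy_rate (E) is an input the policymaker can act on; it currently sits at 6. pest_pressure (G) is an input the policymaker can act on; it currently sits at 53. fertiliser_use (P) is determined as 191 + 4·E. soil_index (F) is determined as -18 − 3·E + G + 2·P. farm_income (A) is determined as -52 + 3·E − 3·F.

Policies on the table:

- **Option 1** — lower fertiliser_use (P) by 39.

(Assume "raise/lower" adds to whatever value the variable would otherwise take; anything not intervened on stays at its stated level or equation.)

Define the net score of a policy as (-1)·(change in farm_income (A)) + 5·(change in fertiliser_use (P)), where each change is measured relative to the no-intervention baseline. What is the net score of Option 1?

Baseline:
  E = 6
  G = 53
  P = 191 + 4·6 = 215
  F = -18 − 3·6 + 53 + 2·215 = 447
  A = -52 + 3·6 − 3·447 = -1375
Option 1 (P − 39):
  E = 6
  G = 53
  P = 191 + 4·6 (−39 from intervention) = 176
  F = -18 − 3·6 + 53 + 2·176 = 369
  A = -52 + 3·6 − 3·369 = -1141
ΔA = -1141 − (-1375) = 234; ΔP = 176 − 215 = -39
Score = (-1)·234 + 5·(-39) = -429

-429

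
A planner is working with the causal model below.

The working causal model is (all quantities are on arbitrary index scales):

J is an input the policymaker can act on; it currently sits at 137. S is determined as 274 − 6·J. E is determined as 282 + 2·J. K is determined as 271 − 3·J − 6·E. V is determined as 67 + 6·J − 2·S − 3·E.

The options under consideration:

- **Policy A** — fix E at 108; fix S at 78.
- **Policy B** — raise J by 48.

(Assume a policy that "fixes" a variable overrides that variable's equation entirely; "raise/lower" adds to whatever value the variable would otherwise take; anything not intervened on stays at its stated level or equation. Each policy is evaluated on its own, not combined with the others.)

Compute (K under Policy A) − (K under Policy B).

Policy A (E := 108, S := 78):
  J = 137
  E = 108
  K = 271 − 3·137 − 6·108 = -788
Policy B (J + 48):
  J = 137 + 48 = 185
  E = 282 + 2·185 = 652
  K = 271 − 3·185 − 6·652 = -4196
K: -788 − (-4196) = 3408

3408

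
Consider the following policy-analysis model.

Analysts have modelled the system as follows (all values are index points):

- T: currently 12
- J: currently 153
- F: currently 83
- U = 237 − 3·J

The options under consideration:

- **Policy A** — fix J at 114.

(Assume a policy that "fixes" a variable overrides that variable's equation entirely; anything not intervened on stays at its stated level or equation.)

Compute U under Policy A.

Policy A (J := 114):
  J = 114
  U = 237 − 3·114 = -105

-105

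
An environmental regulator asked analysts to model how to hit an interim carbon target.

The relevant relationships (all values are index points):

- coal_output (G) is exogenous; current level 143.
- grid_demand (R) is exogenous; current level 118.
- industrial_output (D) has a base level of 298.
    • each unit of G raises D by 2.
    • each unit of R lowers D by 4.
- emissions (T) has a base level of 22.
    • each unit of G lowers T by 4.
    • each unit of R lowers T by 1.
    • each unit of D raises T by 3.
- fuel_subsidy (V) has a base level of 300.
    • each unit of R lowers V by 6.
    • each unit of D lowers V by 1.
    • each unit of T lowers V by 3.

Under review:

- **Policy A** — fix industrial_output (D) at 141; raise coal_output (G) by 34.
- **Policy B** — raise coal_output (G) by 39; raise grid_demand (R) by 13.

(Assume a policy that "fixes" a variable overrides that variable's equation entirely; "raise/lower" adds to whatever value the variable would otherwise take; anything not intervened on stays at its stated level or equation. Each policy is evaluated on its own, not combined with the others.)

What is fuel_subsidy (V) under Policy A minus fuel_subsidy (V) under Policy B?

Policy A (D := 141, G + 34):
  G = 143 + 34 = 177
  R = 118
  D = 141
  T = 22 − 4·177 − 118 + 3·141 = -381
  V = 300 − 6·118 − 141 − 3·(-381) = 594
Policy B (G + 39, R + 13):
  G = 143 + 39 = 182
  R = 118 + 13 = 131
  D = 298 + 2·182 − 4·131 = 138
  T = 22 − 4·182 − 131 + 3·138 = -423
  V = 300 − 6·131 − 138 − 3·(-423) = 645
V: 594 − 645 = -51

-51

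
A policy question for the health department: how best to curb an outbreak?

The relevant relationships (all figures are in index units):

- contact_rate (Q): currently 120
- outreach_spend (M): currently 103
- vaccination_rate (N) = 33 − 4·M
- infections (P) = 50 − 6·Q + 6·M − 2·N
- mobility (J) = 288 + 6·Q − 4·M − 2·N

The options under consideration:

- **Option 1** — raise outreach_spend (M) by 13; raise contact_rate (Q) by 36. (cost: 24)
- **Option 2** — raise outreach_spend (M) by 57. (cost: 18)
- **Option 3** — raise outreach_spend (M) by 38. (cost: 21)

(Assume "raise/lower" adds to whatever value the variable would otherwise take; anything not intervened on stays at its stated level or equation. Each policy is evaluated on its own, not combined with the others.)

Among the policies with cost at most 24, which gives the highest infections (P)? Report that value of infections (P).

Option 1 (M + 13, Q + 36):
  Q = 120 + 36 = 156
  M = 103 + 13 = 116
  N = 33 − 4·116 = -431
  P = 50 − 6·156 + 6·116 − 2·(-431) = 672
Option 2 (M + 57):
  Q = 120
  M = 103 + 57 = 160
  N = 33 − 4·160 = -607
  P = 50 − 6·120 + 6·160 − 2·(-607) = 1504
Option 3 (M + 38):
  Q = 120
  M = 103 + 38 = 141
  N = 33 − 4·141 = -531
  P = 50 − 6·120 + 6·141 − 2·(-531) = 1238
Comparing — Option 1: P=672, Option 2: P=1504, Option 3: P=1238. Highest is 1504 (Option 2).

1504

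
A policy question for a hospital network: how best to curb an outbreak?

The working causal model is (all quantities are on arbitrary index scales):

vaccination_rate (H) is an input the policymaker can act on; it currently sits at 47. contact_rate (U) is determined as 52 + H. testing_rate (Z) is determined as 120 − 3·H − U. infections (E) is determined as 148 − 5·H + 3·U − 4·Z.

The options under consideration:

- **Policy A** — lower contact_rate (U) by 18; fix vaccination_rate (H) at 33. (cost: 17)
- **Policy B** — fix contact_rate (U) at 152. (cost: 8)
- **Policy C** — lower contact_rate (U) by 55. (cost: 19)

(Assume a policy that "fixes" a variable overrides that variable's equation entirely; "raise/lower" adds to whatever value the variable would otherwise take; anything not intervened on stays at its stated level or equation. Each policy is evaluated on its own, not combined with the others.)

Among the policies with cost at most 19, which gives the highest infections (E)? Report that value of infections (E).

1061

Policy A (U − 18, H := 33):
  H = 33
  U = 52 + 33 (−18 from intervention) = 67
  Z = 120 − 3·33 − 67 = -46
  E = 148 − 5·33 + 3·67 − 4·(-46) = 368
Policy B (U := 152):
  H = 47
  U = 152
  Z = 120 − 3·47 − 152 = -173
  E = 148 − 5·47 + 3·152 − 4·(-173) = 1061
Policy C (U − 55):
  H = 47
  U = 52 + 47 (−55 from intervention) = 44
  Z = 120 − 3·47 − 44 = -65
  E = 148 − 5·47 + 3·44 − 4·(-65) = 305
Comparing — Policy A: E=368, Policy B: E=1061, Policy C: E=305. Highest is 1061 (Policy B).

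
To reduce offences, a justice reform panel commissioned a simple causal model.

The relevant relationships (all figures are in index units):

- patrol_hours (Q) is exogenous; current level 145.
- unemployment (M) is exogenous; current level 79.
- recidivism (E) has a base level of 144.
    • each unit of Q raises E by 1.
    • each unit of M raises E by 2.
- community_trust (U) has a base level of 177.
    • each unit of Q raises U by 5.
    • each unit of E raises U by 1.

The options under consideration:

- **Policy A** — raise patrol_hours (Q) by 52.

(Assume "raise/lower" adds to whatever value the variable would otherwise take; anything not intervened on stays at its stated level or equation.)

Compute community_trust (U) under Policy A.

1661

Policy A (Q + 52):
  Q = 145 + 52 = 197
  M = 79
  E = 144 + 197 + 2·79 = 499
  U = 177 + 5·197 + 499 = 1661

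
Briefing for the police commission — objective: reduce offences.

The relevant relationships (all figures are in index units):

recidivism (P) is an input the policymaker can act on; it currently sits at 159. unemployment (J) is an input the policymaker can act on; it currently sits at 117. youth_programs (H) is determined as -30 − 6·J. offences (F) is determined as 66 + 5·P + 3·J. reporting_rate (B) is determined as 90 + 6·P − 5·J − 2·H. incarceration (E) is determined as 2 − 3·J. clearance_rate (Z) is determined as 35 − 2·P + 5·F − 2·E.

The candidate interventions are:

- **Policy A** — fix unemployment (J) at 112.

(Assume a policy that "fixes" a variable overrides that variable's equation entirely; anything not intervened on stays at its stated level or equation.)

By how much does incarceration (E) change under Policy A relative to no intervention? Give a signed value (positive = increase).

Baseline:
  J = 117
  E = 2 − 3·117 = -349
Policy A (J := 112):
  J = 112
  E = 2 − 3·112 = -334
Change in E: -334 − (-349) = 15

15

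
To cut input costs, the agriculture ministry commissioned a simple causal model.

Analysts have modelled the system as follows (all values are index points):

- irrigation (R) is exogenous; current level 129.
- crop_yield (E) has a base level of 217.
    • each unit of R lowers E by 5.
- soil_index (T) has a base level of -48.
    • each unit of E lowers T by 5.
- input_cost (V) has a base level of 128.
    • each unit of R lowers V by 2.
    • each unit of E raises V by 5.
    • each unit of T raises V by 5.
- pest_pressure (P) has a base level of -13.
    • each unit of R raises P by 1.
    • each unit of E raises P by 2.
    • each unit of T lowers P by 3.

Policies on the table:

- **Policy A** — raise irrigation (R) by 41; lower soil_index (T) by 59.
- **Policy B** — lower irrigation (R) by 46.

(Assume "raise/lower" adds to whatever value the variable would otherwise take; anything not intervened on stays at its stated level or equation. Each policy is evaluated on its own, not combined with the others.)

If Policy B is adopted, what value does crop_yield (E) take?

Policy B (R − 46):
  R = 129 − 46 = 83
  E = 217 − 5·83 = -198

-198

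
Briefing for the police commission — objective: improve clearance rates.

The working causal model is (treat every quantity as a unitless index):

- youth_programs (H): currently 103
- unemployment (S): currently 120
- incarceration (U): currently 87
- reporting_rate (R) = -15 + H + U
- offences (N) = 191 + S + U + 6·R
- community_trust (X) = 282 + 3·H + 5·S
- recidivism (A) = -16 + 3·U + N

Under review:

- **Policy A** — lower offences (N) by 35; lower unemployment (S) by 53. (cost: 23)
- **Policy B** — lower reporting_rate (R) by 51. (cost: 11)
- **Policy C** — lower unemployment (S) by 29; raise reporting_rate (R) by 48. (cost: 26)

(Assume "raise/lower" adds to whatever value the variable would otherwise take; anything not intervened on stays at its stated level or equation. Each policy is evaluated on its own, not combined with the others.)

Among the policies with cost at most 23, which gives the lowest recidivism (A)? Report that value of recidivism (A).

1387

Policy A (N − 35, S − 53):
  H = 103
  S = 120 − 53 = 67
  U = 87
  R = -15 + 103 + 87 = 175
  N = 191 + 67 + 87 + 6·175 (−35 from intervention) = 1360
  A = -16 + 3·87 + 1360 = 1605
Policy B (R − 51):
  H = 103
  S = 120
  U = 87
  R = -15 + 103 + 87 (−51 from intervention) = 124
  N = 191 + 120 + 87 + 6·124 = 1142
  A = -16 + 3·87 + 1142 = 1387
Comparing — Policy A: A=1605, Policy B: A=1387. Lowest is 1387 (Policy B).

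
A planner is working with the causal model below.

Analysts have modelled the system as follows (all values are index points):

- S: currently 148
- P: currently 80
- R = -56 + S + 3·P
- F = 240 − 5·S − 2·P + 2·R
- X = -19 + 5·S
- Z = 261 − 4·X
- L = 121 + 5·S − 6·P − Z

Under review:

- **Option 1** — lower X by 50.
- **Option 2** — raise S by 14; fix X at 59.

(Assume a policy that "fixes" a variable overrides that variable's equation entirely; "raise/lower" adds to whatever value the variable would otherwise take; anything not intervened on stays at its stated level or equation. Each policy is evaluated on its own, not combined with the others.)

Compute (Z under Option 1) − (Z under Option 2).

Option 1 (X − 50):
  S = 148
  X = -19 + 5·148 (−50 from intervention) = 671
  Z = 261 − 4·671 = -2423
Option 2 (S + 14, X := 59):
  S = 148 + 14 = 162
  X = 59
  Z = 261 − 4·59 = 25
Z: -2423 − 25 = -2448

-2448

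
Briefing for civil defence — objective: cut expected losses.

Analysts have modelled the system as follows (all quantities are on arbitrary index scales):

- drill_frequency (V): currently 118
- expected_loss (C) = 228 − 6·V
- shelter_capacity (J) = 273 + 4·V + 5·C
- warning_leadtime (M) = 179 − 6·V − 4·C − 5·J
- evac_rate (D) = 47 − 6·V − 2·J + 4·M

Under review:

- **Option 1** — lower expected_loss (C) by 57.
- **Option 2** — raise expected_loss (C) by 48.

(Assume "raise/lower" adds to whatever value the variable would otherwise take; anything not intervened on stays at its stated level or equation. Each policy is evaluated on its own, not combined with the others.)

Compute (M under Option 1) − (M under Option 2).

3045

Option 1 (C − 57):
  V = 118
  C = 228 − 6·118 (−57 from intervention) = -537
  J = 273 + 4·118 + 5·(-537) = -1940
  M = 179 − 6·118 − 4·(-537) − 5·(-1940) = 11319
Option 2 (C + 48):
  V = 118
  C = 228 − 6·118 (+48 from intervention) = -432
  J = 273 + 4·118 + 5·(-432) = -1415
  M = 179 − 6·118 − 4·(-432) − 5·(-1415) = 8274
M: 11319 − 8274 = 3045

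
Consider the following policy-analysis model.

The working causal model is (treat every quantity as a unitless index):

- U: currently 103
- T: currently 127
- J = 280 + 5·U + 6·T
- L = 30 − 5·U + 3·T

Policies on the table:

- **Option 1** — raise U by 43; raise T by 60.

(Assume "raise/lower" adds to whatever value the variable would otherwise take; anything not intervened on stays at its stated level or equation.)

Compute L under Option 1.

Option 1 (U + 43, T + 60):
  U = 103 + 43 = 146
  T = 127 + 60 = 187
  L = 30 − 5·146 + 3·187 = -139

-139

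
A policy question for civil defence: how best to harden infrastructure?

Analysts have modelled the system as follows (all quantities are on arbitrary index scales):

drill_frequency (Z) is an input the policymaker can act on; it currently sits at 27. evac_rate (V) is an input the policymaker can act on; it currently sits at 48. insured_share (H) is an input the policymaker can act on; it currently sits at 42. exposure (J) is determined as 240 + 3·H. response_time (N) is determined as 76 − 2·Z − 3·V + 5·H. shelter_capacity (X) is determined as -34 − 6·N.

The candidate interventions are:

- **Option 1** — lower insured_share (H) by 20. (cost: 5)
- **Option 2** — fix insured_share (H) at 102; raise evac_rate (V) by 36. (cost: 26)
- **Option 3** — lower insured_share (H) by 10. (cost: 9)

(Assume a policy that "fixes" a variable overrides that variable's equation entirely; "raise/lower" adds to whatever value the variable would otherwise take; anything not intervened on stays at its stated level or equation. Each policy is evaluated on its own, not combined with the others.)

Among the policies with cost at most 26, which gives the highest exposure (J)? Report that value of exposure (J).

Option 1 (H − 20):
  H = 42 − 20 = 22
  J = 240 + 3·22 = 306
Option 2 (H := 102, V + 36):
  H = 102
  J = 240 + 3·102 = 546
Option 3 (H − 10):
  H = 42 − 10 = 32
  J = 240 + 3·32 = 336
Comparing — Option 1: J=306, Option 2: J=546, Option 3: J=336. Highest is 546 (Option 2).

546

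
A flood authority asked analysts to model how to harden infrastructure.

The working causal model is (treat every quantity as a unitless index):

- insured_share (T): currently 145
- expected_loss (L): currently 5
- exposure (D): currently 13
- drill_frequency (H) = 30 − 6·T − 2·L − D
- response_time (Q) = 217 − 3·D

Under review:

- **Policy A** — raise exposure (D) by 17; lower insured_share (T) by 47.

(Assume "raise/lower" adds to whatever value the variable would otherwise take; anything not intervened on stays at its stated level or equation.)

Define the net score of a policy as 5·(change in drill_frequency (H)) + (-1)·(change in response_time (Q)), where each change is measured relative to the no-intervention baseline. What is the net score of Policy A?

1376

Baseline:
  T = 145
  L = 5
  D = 13
  H = 30 − 6·145 − 2·5 − 13 = -863
  Q = 217 − 3·13 = 178
Policy A (D + 17, T − 47):
  T = 145 − 47 = 98
  L = 5
  D = 13 + 17 = 30
  H = 30 − 6·98 − 2·5 − 30 = -598
  Q = 217 − 3·30 = 127
ΔH = -598 − (-863) = 265; ΔQ = 127 − 178 = -51
Score = 5·265 + (-1)·(-51) = 1376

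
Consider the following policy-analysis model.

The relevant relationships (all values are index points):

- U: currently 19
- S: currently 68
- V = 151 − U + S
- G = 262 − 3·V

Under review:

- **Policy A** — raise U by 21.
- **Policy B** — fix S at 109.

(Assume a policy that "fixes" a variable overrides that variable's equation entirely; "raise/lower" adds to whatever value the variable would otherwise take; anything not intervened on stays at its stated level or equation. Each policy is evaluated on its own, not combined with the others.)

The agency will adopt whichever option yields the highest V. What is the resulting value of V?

241

Policy A (U + 21):
  U = 19 + 21 = 40
  S = 68
  V = 151 − 40 + 68 = 179
Policy B (S := 109):
  U = 19
  S = 109
  V = 151 − 19 + 109 = 241
Comparing — Policy A: V=179, Policy B: V=241. Highest is 241 (Policy B).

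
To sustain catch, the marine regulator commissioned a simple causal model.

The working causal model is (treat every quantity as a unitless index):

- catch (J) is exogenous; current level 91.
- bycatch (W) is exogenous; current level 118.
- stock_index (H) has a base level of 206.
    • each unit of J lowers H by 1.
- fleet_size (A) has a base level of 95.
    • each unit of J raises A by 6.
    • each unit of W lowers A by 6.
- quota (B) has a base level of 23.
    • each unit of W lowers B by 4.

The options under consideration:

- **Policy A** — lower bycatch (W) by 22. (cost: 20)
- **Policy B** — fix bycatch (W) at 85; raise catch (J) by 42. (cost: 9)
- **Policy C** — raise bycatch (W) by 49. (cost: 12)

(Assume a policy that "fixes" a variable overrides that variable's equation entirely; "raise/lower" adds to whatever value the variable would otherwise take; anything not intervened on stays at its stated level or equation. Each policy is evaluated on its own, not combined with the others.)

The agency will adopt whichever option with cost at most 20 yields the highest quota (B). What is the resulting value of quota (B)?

-317

Policy A (W − 22):
  W = 118 − 22 = 96
  B = 23 − 4·96 = -361
Policy B (W := 85, J + 42):
  W = 85
  B = 23 − 4·85 = -317
Policy C (W + 49):
  W = 118 + 49 = 167
  B = 23 − 4·167 = -645
Comparing — Policy A: B=-361, Policy B: B=-317, Policy C: B=-645. Highest is -317 (Policy B).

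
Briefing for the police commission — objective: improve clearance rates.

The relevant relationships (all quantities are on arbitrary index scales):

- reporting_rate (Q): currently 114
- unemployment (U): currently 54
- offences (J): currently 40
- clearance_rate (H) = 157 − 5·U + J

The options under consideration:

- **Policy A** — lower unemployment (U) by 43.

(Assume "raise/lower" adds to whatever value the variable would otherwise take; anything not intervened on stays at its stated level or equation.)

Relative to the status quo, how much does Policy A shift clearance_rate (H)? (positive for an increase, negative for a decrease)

Baseline:
  U = 54
  J = 40
  H = 157 − 5·54 + 40 = -73
Policy A (U − 43):
  U = 54 − 43 = 11
  J = 40
  H = 157 − 5·11 + 40 = 142
Change in H: 142 − (-73) = 215

215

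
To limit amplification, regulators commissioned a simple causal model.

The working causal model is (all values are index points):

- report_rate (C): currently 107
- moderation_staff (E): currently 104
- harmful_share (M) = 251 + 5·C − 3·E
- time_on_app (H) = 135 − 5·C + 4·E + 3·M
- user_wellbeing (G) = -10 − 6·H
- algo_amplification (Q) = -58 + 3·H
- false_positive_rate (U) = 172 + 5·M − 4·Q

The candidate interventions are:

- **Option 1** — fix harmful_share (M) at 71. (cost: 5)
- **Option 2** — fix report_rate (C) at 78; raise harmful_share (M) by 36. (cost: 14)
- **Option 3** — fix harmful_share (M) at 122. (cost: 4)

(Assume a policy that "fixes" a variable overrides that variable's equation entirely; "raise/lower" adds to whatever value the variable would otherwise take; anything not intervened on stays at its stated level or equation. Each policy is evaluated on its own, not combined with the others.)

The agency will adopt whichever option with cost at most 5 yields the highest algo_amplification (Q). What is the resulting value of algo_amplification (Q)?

1088

Option 1 (M := 71):
  C = 107
  E = 104
  M = 71
  H = 135 − 5·107 + 4·104 + 3·71 = 229
  Q = -58 + 3·229 = 629
Option 3 (M := 122):
  C = 107
  E = 104
  M = 122
  H = 135 − 5·107 + 4·104 + 3·122 = 382
  Q = -58 + 3·382 = 1088
Comparing — Option 1: Q=629, Option 3: Q=1088. Highest is 1088 (Option 3).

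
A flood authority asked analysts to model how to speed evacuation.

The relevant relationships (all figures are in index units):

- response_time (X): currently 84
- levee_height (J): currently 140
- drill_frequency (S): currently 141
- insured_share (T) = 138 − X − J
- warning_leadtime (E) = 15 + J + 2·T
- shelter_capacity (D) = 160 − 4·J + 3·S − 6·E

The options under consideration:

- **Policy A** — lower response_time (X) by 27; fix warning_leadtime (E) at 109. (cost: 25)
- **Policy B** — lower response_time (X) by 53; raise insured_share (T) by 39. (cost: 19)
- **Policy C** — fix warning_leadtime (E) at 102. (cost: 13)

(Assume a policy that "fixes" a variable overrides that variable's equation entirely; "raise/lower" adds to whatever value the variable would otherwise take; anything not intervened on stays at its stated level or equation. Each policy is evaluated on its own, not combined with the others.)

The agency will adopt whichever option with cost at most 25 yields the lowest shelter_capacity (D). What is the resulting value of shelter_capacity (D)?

-979

Policy A (X − 27, E := 109):
  X = 84 − 27 = 57
  J = 140
  S = 141
  T = 138 − 57 − 140 = -59
  E = 109
  D = 160 − 4·140 + 3·141 − 6·109 = -631
Policy B (X − 53, T + 39):
  X = 84 − 53 = 31
  J = 140
  S = 141
  T = 138 − 31 − 140 (+39 from intervention) = 6
  E = 15 + 140 + 2·6 = 167
  D = 160 − 4·140 + 3·141 − 6·167 = -979
Policy C (E := 102):
  X = 84
  J = 140
  S = 141
  T = 138 − 84 − 140 = -86
  E = 102
  D = 160 − 4·140 + 3·141 − 6·102 = -589
Comparing — Policy A: D=-631, Policy B: D=-979, Policy C: D=-589. Lowest is -979 (Policy B).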